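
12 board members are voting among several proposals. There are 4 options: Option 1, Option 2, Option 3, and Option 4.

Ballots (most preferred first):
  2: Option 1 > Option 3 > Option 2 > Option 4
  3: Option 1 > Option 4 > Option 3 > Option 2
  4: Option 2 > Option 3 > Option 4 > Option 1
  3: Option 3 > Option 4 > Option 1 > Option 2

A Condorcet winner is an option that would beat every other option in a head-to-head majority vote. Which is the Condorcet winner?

Option 3 vs Option 1: 7–5
Option 3 vs Option 2: 8–4
Option 3 vs Option 4: 9–3
Option 3 beats every other option.

Option 3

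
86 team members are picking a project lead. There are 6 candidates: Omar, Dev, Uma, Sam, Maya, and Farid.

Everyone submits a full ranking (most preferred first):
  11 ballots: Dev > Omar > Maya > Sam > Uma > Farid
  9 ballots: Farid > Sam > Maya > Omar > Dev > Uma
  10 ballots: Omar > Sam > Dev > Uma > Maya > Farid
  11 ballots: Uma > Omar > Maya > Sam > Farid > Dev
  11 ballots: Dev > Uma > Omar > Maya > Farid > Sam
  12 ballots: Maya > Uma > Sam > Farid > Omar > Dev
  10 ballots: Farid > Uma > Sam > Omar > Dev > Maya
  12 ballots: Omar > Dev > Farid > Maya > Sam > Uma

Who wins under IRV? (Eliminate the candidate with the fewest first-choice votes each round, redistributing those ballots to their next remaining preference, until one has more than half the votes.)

Omar

Round 1: Omar 22, Dev 22, Uma 11, Sam 0, Maya 12, Farid 19. Sam eliminated.
Round 2: Omar 22, Dev 22, Uma 11, Maya 12, Farid 19. Uma eliminated.
Round 3: Omar 33, Dev 22, Maya 12, Farid 19. Maya eliminated.
Round 4: Omar 33, Dev 22, Farid 31. Dev eliminated.
Round 5: Omar 55, Farid 31. Omar has a majority (≥44).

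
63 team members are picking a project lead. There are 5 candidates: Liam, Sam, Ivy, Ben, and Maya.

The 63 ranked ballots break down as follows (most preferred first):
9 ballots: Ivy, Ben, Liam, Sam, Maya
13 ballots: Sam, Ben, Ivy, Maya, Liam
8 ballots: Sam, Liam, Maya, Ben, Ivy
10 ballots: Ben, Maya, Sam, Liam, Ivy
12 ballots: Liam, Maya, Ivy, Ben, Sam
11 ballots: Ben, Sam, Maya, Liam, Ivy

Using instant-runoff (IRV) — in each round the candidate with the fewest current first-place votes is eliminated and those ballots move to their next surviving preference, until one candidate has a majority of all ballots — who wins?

Ben

Round 1: Liam 12, Sam 21, Ivy 9, Ben 21, Maya 0. Maya eliminated.
Round 2: Liam 12, Sam 21, Ivy 9, Ben 21. Ivy eliminated.
Round 3: Liam 12, Sam 21, Ben 30. Liam eliminated.
Round 4: Sam 21, Ben 42. Ben has a majority (≥32).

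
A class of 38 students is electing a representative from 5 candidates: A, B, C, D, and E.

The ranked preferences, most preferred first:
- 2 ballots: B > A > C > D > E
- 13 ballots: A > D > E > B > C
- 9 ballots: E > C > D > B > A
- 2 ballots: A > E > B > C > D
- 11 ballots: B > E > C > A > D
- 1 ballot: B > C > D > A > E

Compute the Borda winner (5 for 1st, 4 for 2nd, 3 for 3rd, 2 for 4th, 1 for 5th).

A: 2×4 + 13×5 + 9×1 + 2×5 + 11×2 + 1×2 = 116
B: 2×5 + 13×2 + 9×2 + 2×3 + 11×5 + 1×5 = 120
C: 2×3 + 13×1 + 9×4 + 2×2 + 11×3 + 1×4 = 96
D: 2×2 + 13×4 + 9×3 + 2×1 + 11×1 + 1×3 = 99
E: 2×1 + 13×3 + 9×5 + 2×4 + 11×4 + 1×1 = 139

E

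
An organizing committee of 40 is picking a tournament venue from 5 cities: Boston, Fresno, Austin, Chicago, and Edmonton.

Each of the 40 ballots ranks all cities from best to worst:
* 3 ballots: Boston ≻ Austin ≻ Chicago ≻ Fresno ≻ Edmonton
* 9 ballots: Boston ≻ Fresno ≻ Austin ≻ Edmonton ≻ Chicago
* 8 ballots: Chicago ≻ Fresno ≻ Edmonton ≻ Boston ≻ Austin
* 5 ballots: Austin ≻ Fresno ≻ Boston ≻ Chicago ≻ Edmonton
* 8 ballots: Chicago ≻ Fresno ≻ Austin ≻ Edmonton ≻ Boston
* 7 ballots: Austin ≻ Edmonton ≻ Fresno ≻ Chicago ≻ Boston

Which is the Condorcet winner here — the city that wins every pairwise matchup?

Fresno

Fresno vs Boston: 28–12
Fresno vs Austin: 25–15
Fresno vs Chicago: 21–19
Fresno vs Edmonton: 33–7
Fresno beats every other city.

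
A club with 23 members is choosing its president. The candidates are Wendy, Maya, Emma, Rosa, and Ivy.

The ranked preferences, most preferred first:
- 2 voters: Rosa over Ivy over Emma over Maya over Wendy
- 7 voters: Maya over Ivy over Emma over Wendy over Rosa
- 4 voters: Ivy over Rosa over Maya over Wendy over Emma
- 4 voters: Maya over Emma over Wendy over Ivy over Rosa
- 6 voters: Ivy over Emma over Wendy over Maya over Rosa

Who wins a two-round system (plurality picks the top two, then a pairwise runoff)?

Ivy

Round 1 first-place votes: Wendy 0, Maya 11, Emma 0, Rosa 2, Ivy 10. Maya and Ivy advance.
Runoff: Maya is ranked above Ivy on 11 ballots, Ivy above Maya on 12.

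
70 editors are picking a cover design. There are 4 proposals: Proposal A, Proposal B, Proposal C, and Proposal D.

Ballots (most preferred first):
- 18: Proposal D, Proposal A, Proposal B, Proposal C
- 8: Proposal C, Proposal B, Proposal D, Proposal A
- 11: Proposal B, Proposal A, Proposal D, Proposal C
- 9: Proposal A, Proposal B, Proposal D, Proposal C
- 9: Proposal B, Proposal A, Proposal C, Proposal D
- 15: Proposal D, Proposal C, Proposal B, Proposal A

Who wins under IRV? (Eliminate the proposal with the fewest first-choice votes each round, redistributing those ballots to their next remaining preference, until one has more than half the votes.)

Proposal B

Round 1: Proposal A 9, Proposal B 20, Proposal C 8, Proposal D 33. Proposal C eliminated.
Round 2: Proposal A 9, Proposal B 28, Proposal D 33. Proposal A eliminated.
Round 3: Proposal B 37, Proposal D 33. Proposal B has a majority (≥36).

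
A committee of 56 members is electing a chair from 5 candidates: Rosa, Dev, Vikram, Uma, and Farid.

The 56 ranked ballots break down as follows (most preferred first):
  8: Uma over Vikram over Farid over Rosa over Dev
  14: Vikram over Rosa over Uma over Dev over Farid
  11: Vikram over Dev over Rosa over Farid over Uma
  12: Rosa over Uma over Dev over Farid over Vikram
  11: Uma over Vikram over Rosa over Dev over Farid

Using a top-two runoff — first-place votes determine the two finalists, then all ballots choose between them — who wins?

Round 1 first-place votes: Rosa 12, Dev 0, Vikram 25, Uma 19, Farid 0. Vikram and Uma advance.
Runoff: Vikram is ranked above Uma on 25 ballots, Uma above Vikram on 31.

Uma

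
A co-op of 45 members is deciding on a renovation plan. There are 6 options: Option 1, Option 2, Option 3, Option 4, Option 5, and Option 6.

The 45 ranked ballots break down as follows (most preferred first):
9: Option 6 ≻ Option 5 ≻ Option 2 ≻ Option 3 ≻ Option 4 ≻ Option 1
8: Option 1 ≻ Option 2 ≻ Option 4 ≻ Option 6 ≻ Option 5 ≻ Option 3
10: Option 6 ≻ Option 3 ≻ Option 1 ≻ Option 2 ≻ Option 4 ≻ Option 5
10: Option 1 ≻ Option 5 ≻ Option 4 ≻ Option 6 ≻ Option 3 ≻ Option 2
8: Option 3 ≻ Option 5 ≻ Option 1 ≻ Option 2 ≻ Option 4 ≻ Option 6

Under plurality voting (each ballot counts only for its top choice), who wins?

Option 6

First-place votes: Option 1 18, Option 2 0, Option 3 8, Option 4 0, Option 5 0, Option 6 19.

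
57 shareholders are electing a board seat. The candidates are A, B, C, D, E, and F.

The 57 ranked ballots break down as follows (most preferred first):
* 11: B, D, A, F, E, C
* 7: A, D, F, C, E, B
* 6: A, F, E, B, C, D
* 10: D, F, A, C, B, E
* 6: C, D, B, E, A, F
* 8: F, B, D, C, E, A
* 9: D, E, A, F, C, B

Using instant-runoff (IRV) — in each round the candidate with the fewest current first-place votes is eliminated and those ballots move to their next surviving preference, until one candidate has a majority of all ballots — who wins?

D

Round 1: A 13, B 11, C 6, D 19, E 0, F 8. E eliminated.
Round 2: A 13, B 11, C 6, D 19, F 8. C eliminated.
Round 3: A 13, B 11, D 25, F 8. F eliminated.
Round 4: A 13, B 19, D 25. A eliminated.
Round 5: B 25, D 32. D has a majority (≥29).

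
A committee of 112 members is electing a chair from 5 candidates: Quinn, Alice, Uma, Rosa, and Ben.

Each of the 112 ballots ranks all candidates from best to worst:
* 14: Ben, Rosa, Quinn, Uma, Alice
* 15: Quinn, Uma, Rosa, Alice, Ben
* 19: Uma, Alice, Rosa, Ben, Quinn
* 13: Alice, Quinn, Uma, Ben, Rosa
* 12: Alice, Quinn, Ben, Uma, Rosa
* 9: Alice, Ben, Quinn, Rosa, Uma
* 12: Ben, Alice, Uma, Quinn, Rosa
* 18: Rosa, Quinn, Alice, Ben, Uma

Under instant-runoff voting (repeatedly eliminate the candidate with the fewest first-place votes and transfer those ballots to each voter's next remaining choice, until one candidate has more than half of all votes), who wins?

Alice

Round 1: Quinn 15, Alice 34, Uma 19, Rosa 18, Ben 26. Quinn eliminated.
Round 2: Alice 34, Uma 34, Rosa 18, Ben 26. Rosa eliminated.
Round 3: Alice 52, Uma 34, Ben 26. Ben eliminated.
Round 4: Alice 64, Uma 48. Alice has a majority (≥57).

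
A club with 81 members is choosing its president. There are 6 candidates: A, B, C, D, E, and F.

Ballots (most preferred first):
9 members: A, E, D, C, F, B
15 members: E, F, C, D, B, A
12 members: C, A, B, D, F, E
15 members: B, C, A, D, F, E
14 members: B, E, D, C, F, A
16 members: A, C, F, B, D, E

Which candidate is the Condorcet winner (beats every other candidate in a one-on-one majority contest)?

C vs A: 56–25
C vs B: 52–29
C vs D: 58–23
C vs E: 43–38
C vs F: 66–15
C beats every other candidate.

C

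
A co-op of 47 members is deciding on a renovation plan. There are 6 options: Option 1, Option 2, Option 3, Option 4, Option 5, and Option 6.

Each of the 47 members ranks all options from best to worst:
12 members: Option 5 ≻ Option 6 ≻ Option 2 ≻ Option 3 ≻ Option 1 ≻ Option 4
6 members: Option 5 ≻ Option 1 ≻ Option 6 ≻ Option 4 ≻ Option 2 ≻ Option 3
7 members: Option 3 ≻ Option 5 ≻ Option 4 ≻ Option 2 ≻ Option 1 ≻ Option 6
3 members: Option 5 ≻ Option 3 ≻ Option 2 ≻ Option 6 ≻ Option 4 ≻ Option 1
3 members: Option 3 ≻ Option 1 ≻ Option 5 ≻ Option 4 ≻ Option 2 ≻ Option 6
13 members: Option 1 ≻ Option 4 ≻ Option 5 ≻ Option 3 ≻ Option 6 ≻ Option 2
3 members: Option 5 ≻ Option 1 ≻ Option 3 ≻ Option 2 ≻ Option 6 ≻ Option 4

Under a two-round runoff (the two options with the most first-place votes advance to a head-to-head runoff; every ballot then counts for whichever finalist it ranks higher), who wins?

Round 1 first-place votes: Option 1 13, Option 2 0, Option 3 10, Option 4 0, Option 5 24, Option 6 0. Option 5 and Option 1 advance.
Runoff: Option 5 is ranked above Option 1 on 31 ballots, Option 1 above Option 5 on 16.

Option 5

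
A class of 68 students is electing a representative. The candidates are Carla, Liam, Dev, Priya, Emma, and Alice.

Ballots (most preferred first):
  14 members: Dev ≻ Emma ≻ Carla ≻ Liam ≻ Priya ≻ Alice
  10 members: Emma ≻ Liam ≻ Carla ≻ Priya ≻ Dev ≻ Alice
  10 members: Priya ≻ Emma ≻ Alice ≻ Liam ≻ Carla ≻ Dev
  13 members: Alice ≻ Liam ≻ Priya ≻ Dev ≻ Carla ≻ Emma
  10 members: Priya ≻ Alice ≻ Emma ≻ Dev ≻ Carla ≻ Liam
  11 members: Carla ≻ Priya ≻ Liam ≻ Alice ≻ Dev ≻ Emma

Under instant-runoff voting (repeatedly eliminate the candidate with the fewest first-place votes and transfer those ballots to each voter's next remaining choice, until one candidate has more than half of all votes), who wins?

Carla

Round 1: Carla 11, Liam 0, Dev 14, Priya 20, Emma 10, Alice 13. Liam eliminated.
Round 2: Carla 11, Dev 14, Priya 20, Emma 10, Alice 13. Emma eliminated.
Round 3: Carla 21, Dev 14, Priya 20, Alice 13. Alice eliminated.
Round 4: Carla 21, Dev 14, Priya 33. Dev eliminated.
Round 5: Carla 35, Priya 33. Carla has a majority (≥35).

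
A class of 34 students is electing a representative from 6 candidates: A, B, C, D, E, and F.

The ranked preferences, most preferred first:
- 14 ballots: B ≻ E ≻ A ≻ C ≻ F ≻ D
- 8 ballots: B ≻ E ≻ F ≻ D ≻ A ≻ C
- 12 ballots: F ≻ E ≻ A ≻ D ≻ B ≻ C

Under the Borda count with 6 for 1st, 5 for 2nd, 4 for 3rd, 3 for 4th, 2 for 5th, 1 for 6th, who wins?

E

A: 14×4 + 8×2 + 12×4 = 120
B: 14×6 + 8×6 + 12×2 = 156
C: 14×3 + 8×1 + 12×1 = 62
D: 14×1 + 8×3 + 12×3 = 74
E: 14×5 + 8×5 + 12×5 = 170
F: 14×2 + 8×4 + 12×6 = 132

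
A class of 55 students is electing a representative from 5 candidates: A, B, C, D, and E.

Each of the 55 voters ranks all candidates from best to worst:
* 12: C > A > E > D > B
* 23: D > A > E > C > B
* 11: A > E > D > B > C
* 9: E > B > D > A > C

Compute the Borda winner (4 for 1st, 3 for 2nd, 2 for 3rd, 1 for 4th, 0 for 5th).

A

A: 12×3 + 23×3 + 11×4 + 9×1 = 158
B: 12×0 + 23×0 + 11×1 + 9×3 = 38
C: 12×4 + 23×1 + 11×0 + 9×0 = 71
D: 12×1 + 23×4 + 11×2 + 9×2 = 144
E: 12×2 + 23×2 + 11×3 + 9×4 = 139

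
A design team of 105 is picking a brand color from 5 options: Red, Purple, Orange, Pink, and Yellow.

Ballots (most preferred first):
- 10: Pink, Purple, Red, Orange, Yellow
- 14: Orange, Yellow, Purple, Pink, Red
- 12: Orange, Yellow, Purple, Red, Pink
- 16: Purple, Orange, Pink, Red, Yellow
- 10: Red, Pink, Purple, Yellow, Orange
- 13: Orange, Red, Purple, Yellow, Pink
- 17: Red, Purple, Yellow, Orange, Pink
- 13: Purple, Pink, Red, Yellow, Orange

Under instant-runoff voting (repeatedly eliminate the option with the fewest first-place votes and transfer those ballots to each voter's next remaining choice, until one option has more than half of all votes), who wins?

Purple

Round 1: Red 27, Purple 29, Orange 39, Pink 10, Yellow 0. Yellow eliminated.
Round 2: Red 27, Purple 29, Orange 39, Pink 10. Pink eliminated.
Round 3: Red 27, Purple 39, Orange 39. Red eliminated.
Round 4: Purple 66, Orange 39. Purple has a majority (≥53).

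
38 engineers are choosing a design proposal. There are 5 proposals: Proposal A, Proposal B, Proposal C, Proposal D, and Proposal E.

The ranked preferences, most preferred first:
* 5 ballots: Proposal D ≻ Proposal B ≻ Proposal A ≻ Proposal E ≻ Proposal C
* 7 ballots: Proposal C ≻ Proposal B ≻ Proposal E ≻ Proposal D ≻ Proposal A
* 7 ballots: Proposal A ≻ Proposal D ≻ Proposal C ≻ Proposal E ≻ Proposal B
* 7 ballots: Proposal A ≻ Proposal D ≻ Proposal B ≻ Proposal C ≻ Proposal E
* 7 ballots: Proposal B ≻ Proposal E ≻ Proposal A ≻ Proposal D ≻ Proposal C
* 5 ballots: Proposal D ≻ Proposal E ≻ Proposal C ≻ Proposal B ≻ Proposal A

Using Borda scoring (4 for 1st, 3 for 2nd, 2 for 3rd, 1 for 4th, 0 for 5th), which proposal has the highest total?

Proposal A: 5×2 + 7×0 + 7×4 + 7×4 + 7×2 + 5×0 = 80
Proposal B: 5×3 + 7×3 + 7×0 + 7×2 + 7×4 + 5×1 = 83
Proposal C: 5×0 + 7×4 + 7×2 + 7×1 + 7×0 + 5×2 = 59
Proposal D: 5×4 + 7×1 + 7×3 + 7×3 + 7×1 + 5×4 = 96
Proposal E: 5×1 + 7×2 + 7×1 + 7×0 + 7×3 + 5×3 = 62

Proposal D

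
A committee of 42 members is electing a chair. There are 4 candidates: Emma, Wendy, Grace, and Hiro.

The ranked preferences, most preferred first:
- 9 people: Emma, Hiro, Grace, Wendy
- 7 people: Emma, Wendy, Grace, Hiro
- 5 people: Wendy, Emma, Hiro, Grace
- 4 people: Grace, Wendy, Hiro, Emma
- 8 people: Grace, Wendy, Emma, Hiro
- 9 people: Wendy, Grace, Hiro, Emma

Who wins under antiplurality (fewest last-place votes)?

Last-place votes: Emma 13, Wendy 9, Grace 5, Hiro 15.

Grace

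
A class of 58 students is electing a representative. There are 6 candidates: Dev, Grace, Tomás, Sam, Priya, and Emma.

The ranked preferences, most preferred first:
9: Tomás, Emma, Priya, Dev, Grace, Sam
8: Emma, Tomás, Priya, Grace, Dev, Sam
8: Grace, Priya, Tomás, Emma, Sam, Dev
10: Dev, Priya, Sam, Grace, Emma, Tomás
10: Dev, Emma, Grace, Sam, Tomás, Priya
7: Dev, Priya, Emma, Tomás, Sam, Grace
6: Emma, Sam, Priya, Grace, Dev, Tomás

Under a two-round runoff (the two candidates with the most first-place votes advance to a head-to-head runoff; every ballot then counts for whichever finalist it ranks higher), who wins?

Emma

Round 1 first-place votes: Dev 27, Grace 8, Tomás 9, Sam 0, Priya 0, Emma 14. Dev and Emma advance.
Runoff: Dev is ranked above Emma on 27 ballots, Emma above Dev on 31.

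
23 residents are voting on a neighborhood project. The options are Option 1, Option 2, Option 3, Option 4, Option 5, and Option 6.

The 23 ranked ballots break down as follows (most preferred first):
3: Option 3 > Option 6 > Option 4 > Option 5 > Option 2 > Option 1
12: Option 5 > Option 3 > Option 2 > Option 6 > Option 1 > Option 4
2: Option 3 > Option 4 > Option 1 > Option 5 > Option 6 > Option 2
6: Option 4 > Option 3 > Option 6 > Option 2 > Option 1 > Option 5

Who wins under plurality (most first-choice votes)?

First-place votes: Option 1 0, Option 2 0, Option 3 5, Option 4 6, Option 5 12, Option 6 0.

Option 5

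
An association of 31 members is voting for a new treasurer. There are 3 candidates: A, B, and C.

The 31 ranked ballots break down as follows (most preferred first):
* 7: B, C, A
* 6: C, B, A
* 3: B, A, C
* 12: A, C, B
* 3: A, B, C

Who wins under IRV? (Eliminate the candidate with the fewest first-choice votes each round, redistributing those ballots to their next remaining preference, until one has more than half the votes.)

B

Round 1: A 15, B 10, C 6. C eliminated.
Round 2: A 15, B 16. B has a majority (≥16).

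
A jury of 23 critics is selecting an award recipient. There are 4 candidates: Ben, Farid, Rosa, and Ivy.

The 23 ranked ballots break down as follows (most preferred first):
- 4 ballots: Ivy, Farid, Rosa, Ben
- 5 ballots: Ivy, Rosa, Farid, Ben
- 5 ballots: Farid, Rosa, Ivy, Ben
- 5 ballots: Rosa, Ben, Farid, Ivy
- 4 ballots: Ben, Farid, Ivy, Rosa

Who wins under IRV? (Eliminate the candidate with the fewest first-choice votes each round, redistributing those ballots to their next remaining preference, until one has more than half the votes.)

Round 1: Ben 4, Farid 5, Rosa 5, Ivy 9. Ben eliminated.
Round 2: Farid 9, Rosa 5, Ivy 9. Rosa eliminated.
Round 3: Farid 14, Ivy 9. Farid has a majority (≥12).

Farid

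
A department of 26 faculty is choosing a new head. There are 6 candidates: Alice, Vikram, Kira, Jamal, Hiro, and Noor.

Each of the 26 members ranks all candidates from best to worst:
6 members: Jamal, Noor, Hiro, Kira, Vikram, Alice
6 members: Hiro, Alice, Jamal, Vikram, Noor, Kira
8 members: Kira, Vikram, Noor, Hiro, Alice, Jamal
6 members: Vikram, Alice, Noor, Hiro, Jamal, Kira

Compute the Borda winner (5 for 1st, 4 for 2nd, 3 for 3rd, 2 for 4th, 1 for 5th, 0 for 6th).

Vikram

Alice: 6×0 + 6×4 + 8×1 + 6×4 = 56
Vikram: 6×1 + 6×2 + 8×4 + 6×5 = 80
Kira: 6×2 + 6×0 + 8×5 + 6×0 = 52
Jamal: 6×5 + 6×3 + 8×0 + 6×1 = 54
Hiro: 6×3 + 6×5 + 8×2 + 6×2 = 76
Noor: 6×4 + 6×1 + 8×3 + 6×3 = 72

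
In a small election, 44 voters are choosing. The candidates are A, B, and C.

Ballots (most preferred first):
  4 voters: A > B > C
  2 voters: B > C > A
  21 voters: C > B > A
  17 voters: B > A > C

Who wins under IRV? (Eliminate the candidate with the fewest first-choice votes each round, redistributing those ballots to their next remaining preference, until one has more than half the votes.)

Round 1: A 4, B 19, C 21. A eliminated.
Round 2: B 23, C 21. B has a majority (≥23).

B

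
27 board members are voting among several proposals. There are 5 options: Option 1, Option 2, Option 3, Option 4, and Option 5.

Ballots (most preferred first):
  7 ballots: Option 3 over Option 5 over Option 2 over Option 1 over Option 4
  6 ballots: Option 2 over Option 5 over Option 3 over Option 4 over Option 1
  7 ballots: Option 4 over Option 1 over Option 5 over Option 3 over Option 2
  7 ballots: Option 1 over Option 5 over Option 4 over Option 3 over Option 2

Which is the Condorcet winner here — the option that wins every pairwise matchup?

Option 1 vs Option 2: 14–13
Option 1 vs Option 3: 14–13
Option 1 vs Option 4: 14–13
Option 1 vs Option 5: 14–13
Option 1 beats every other option.

Option 1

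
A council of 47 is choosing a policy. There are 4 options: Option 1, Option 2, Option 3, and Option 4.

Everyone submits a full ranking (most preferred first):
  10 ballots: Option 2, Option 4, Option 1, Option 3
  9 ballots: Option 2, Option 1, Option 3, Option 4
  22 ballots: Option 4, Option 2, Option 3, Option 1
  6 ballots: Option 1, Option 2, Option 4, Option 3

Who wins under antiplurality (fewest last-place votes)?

Option 2

Last-place votes: Option 1 22, Option 2 0, Option 3 16, Option 4 9.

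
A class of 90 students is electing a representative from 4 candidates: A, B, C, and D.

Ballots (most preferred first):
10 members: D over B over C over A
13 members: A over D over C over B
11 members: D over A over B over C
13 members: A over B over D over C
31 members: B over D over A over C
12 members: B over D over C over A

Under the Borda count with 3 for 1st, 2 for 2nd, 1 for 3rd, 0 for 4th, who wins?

D

A: 10×0 + 13×3 + 11×2 + 13×3 + 31×1 + 12×0 = 131
B: 10×2 + 13×0 + 11×1 + 13×2 + 31×3 + 12×3 = 186
C: 10×1 + 13×1 + 11×0 + 13×0 + 31×0 + 12×1 = 35
D: 10×3 + 13×2 + 11×3 + 13×1 + 31×2 + 12×2 = 188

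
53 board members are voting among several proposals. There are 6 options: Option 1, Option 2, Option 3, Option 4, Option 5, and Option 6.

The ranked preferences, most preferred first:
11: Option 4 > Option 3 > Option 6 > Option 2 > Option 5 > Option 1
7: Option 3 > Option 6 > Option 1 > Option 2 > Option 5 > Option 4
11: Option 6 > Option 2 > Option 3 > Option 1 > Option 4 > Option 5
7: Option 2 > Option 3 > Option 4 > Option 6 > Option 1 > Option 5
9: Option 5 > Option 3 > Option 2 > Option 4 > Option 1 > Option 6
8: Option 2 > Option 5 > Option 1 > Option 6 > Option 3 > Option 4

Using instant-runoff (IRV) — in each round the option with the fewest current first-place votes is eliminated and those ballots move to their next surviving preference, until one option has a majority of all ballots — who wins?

Round 1: Option 1 0, Option 2 15, Option 3 7, Option 4 11, Option 5 9, Option 6 11. Option 1 eliminated.
Round 2: Option 2 15, Option 3 7, Option 4 11, Option 5 9, Option 6 11. Option 3 eliminated.
Round 3: Option 2 15, Option 4 11, Option 5 9, Option 6 18. Option 5 eliminated.
Round 4: Option 2 24, Option 4 11, Option 6 18. Option 4 eliminated.
Round 5: Option 2 24, Option 6 29. Option 6 has a majority (≥27).

Option 6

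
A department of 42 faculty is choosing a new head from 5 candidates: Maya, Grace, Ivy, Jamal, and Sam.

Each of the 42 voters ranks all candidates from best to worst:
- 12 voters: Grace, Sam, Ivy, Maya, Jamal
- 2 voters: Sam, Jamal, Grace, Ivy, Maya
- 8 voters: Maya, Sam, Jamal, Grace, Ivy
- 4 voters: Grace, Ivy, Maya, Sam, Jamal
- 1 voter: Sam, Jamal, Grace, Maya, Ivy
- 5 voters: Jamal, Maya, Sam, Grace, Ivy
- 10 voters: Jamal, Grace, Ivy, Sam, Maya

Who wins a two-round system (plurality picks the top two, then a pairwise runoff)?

Round 1 first-place votes: Maya 8, Grace 16, Ivy 0, Jamal 15, Sam 3. Grace and Jamal advance.
Runoff: Grace is ranked above Jamal on 16 ballots, Jamal above Grace on 26.

Jamal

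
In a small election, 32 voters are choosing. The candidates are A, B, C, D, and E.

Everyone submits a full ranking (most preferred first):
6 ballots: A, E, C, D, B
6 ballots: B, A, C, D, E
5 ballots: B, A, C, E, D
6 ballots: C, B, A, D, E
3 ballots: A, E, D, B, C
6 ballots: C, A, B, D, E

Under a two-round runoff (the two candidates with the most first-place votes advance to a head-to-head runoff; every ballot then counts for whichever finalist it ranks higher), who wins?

C

Round 1 first-place votes: A 9, B 11, C 12, D 0, E 0. C and B advance.
Runoff: C is ranked above B on 18 ballots, B above C on 14.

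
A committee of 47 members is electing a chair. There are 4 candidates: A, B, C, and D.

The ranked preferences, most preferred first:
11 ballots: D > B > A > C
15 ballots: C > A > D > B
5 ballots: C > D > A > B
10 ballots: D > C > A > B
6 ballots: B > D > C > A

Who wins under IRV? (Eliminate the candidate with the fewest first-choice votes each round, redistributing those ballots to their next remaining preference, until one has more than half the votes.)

Round 1: A 0, B 6, C 20, D 21. A eliminated.
Round 2: B 6, C 20, D 21. B eliminated.
Round 3: C 20, D 27. D has a majority (≥24).

D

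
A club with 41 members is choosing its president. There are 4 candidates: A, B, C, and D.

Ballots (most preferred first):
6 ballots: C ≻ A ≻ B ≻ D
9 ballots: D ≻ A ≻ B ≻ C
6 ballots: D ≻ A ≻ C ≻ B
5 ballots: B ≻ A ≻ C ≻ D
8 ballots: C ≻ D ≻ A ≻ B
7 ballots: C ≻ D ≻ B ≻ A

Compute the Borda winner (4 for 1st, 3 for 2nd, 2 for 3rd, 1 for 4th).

A: 6×3 + 9×3 + 6×3 + 5×3 + 8×2 + 7×1 = 101
B: 6×2 + 9×2 + 6×1 + 5×4 + 8×1 + 7×2 = 78
C: 6×4 + 9×1 + 6×2 + 5×2 + 8×4 + 7×4 = 115
D: 6×1 + 9×4 + 6×4 + 5×1 + 8×3 + 7×3 = 116

D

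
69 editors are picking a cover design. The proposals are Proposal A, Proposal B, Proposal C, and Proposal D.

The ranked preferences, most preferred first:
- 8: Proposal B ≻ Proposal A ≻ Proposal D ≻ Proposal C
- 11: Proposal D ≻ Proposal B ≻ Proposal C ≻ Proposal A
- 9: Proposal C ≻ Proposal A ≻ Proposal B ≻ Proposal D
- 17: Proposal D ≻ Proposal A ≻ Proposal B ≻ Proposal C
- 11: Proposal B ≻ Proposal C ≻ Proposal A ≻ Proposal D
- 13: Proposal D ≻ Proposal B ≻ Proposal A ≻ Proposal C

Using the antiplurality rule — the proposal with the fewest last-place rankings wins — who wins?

Proposal B

Last-place votes: Proposal A 11, Proposal B 0, Proposal C 38, Proposal D 20.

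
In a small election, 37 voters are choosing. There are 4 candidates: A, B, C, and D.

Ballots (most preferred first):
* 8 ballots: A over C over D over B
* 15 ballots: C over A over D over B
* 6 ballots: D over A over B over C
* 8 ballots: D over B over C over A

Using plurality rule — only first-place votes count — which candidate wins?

First-place votes: A 8, B 0, C 15, D 14.

C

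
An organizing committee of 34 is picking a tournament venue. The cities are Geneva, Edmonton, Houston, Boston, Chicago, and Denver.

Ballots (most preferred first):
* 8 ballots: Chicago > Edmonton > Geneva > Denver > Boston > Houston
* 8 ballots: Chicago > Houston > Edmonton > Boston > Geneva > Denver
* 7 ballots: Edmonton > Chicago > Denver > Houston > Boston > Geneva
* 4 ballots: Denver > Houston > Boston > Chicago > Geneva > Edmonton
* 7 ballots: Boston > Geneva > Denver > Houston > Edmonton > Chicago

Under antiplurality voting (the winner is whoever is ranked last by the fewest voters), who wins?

Boston

Last-place votes: Geneva 7, Edmonton 4, Houston 8, Boston 0, Chicago 7, Denver 8.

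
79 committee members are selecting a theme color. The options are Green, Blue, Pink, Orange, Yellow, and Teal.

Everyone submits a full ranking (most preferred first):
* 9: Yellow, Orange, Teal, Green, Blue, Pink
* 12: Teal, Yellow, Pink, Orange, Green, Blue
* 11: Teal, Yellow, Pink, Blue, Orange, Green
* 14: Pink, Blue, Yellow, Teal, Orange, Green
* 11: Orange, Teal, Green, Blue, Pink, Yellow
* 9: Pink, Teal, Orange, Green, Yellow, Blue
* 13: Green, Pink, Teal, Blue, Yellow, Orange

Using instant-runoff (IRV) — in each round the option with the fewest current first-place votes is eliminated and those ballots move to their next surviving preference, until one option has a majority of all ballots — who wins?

Teal

Round 1: Green 13, Blue 0, Pink 23, Orange 11, Yellow 9, Teal 23. Blue eliminated.
Round 2: Green 13, Pink 23, Orange 11, Yellow 9, Teal 23. Yellow eliminated.
Round 3: Green 13, Pink 23, Orange 20, Teal 23. Green eliminated.
Round 4: Pink 36, Orange 20, Teal 23. Orange eliminated.
Round 5: Pink 36, Teal 43. Teal has a majority (≥40).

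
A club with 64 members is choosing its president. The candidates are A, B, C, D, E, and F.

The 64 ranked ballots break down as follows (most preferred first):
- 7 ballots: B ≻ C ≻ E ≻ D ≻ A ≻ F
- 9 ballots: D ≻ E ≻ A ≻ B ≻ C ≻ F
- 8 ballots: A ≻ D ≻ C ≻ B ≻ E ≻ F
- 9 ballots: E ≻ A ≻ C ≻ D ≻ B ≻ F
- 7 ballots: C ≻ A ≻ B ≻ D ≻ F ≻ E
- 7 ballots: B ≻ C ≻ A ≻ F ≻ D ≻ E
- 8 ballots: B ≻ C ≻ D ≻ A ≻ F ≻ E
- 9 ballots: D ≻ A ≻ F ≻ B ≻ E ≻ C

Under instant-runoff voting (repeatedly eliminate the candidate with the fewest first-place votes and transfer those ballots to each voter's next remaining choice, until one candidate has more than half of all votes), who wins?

A

Round 1: A 8, B 22, C 7, D 18, E 9, F 0. F eliminated.
Round 2: A 8, B 22, C 7, D 18, E 9. C eliminated.
Round 3: A 15, B 22, D 18, E 9. E eliminated.
Round 4: A 24, B 22, D 18. D eliminated.
Round 5: A 42, B 22. A has a majority (≥33).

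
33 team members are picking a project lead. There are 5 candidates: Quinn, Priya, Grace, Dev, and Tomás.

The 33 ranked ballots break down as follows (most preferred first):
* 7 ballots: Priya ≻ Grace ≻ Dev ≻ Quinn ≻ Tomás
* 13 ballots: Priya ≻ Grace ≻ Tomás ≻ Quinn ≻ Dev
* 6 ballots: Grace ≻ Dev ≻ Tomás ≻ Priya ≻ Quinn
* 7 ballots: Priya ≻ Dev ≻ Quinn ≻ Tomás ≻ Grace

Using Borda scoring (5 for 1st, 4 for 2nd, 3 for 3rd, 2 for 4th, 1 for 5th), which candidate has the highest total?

Priya

Quinn: 7×2 + 13×2 + 6×1 + 7×3 = 67
Priya: 7×5 + 13×5 + 6×2 + 7×5 = 147
Grace: 7×4 + 13×4 + 6×5 + 7×1 = 117
Dev: 7×3 + 13×1 + 6×4 + 7×4 = 86
Tomás: 7×1 + 13×3 + 6×3 + 7×2 = 78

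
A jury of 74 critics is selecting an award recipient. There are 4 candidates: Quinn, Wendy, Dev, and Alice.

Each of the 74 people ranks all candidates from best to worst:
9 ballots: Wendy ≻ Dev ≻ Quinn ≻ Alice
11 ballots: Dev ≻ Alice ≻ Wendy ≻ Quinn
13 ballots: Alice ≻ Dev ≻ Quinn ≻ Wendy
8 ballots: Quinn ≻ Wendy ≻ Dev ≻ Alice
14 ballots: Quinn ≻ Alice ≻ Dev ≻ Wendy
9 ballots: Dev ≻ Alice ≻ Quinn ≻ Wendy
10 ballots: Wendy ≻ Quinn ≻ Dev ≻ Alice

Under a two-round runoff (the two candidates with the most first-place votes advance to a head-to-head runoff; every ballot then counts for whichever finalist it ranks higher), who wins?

Dev

Round 1 first-place votes: Quinn 22, Wendy 19, Dev 20, Alice 13. Quinn and Dev advance.
Runoff: Quinn is ranked above Dev on 32 ballots, Dev above Quinn on 42.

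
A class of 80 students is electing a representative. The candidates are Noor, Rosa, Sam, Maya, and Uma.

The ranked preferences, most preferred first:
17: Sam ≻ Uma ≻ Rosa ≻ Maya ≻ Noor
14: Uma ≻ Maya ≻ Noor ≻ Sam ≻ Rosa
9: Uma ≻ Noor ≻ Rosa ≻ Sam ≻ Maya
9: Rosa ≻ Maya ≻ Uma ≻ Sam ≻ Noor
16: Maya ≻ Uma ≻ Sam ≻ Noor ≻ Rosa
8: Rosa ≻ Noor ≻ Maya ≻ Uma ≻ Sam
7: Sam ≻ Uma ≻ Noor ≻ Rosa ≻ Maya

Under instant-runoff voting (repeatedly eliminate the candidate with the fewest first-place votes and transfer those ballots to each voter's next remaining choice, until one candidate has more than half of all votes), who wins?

Uma

Round 1: Noor 0, Rosa 17, Sam 24, Maya 16, Uma 23. Noor eliminated.
Round 2: Rosa 17, Sam 24, Maya 16, Uma 23. Maya eliminated.
Round 3: Rosa 17, Sam 24, Uma 39. Rosa eliminated.
Round 4: Sam 24, Uma 56. Uma has a majority (≥41).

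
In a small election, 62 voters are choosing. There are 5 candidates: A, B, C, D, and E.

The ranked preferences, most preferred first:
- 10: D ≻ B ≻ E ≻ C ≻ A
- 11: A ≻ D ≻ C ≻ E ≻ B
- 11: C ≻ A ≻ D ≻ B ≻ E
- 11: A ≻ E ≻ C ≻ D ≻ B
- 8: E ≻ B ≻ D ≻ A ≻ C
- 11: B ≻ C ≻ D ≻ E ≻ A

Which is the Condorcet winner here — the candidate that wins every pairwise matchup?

C vs A: 32–30
C vs B: 33–29
C vs D: 33–29
C vs E: 33–29
C beats every other candidate.

C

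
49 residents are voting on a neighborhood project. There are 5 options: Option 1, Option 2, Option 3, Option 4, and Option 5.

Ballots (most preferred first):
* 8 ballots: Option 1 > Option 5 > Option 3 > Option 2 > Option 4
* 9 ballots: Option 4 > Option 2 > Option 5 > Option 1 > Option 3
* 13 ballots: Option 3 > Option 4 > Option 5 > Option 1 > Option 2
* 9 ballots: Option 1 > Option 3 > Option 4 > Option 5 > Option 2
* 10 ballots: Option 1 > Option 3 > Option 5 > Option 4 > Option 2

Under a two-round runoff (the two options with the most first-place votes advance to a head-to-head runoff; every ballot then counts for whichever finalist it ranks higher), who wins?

Round 1 first-place votes: Option 1 27, Option 2 0, Option 3 13, Option 4 9, Option 5 0. Option 1 and Option 3 advance.
Runoff: Option 1 is ranked above Option 3 on 36 ballots, Option 3 above Option 1 on 13.

Option 1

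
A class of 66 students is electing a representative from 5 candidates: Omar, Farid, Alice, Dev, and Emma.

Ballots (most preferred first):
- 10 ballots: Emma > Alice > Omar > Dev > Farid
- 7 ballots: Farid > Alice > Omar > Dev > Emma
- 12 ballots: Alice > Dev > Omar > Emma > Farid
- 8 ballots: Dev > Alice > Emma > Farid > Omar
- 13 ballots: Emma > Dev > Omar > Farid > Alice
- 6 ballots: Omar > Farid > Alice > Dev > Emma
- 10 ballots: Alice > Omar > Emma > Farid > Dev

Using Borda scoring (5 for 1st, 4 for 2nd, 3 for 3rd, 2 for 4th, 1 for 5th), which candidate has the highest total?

Alice

Omar: 10×3 + 7×3 + 12×3 + 8×1 + 13×3 + 6×5 + 10×4 = 204
Farid: 10×1 + 7×5 + 12×1 + 8×2 + 13×2 + 6×4 + 10×2 = 143
Alice: 10×4 + 7×4 + 12×5 + 8×4 + 13×1 + 6×3 + 10×5 = 241
Dev: 10×2 + 7×2 + 12×4 + 8×5 + 13×4 + 6×2 + 10×1 = 196
Emma: 10×5 + 7×1 + 12×2 + 8×3 + 13×5 + 6×1 + 10×3 = 206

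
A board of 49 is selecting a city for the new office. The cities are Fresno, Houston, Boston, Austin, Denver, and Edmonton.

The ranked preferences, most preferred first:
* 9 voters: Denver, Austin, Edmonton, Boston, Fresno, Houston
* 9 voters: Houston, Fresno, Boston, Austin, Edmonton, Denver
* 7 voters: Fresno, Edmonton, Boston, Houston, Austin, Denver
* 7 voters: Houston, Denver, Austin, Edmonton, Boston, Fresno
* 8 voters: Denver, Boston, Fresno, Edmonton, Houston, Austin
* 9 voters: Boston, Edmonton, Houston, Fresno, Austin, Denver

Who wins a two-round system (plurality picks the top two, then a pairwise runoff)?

Houston

Round 1 first-place votes: Fresno 7, Houston 16, Boston 9, Austin 0, Denver 17, Edmonton 0. Denver and Houston advance.
Runoff: Denver is ranked above Houston on 17 ballots, Houston above Denver on 32.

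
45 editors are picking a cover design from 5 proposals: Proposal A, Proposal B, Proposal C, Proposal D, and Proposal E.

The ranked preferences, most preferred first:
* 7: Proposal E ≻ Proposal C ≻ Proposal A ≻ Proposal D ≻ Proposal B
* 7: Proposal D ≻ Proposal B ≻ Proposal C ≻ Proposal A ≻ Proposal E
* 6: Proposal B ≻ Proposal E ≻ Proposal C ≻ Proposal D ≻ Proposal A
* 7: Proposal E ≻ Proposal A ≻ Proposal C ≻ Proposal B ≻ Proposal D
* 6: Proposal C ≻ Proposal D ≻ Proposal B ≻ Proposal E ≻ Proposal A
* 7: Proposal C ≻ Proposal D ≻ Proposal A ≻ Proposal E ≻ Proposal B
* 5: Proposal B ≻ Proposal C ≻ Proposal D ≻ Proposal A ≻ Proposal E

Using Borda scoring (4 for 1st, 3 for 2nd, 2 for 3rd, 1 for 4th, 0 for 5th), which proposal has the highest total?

Proposal A: 7×2 + 7×1 + 6×0 + 7×3 + 6×0 + 7×2 + 5×1 = 61
Proposal B: 7×0 + 7×3 + 6×4 + 7×1 + 6×2 + 7×0 + 5×4 = 84
Proposal C: 7×3 + 7×2 + 6×2 + 7×2 + 6×4 + 7×4 + 5×3 = 128
Proposal D: 7×1 + 7×4 + 6×1 + 7×0 + 6×3 + 7×3 + 5×2 = 90
Proposal E: 7×4 + 7×0 + 6×3 + 7×4 + 6×1 + 7×1 + 5×0 = 87

Proposal C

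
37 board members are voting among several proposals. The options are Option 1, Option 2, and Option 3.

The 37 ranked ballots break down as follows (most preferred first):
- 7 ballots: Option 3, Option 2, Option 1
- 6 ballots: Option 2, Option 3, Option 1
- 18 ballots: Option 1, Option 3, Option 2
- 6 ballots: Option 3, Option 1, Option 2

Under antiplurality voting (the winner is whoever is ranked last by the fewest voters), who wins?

Last-place votes: Option 1 13, Option 2 24, Option 3 0.

Option 3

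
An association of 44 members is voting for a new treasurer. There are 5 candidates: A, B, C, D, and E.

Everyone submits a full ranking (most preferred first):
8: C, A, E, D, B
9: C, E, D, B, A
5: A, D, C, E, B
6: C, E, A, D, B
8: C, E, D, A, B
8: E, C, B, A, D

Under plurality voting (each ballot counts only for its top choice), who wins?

First-place votes: A 5, B 0, C 31, D 0, E 8.

C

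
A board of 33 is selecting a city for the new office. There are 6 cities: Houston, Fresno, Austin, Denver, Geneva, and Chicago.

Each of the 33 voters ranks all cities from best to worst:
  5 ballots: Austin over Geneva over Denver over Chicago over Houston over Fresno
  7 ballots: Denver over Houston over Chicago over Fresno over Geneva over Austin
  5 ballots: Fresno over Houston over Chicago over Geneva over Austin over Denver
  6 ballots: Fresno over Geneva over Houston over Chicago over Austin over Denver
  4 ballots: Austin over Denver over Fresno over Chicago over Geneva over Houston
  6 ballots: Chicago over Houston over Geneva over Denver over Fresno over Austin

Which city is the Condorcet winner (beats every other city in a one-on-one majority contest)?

Houston vs Fresno: 18–15
Houston vs Austin: 24–9
Houston vs Denver: 17–16
Houston vs Geneva: 18–15
Houston vs Chicago: 18–15
Houston beats every other city.

Houston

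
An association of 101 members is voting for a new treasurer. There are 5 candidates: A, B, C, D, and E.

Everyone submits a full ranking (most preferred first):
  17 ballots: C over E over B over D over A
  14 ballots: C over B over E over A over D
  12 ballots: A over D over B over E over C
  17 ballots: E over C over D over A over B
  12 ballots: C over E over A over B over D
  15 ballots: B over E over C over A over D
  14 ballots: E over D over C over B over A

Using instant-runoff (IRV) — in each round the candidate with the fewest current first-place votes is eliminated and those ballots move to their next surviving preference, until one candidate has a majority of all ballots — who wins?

Round 1: A 12, B 15, C 43, D 0, E 31. D eliminated.
Round 2: A 12, B 15, C 43, E 31. A eliminated.
Round 3: B 27, C 43, E 31. B eliminated.
Round 4: C 43, E 58. E has a majority (≥51).

E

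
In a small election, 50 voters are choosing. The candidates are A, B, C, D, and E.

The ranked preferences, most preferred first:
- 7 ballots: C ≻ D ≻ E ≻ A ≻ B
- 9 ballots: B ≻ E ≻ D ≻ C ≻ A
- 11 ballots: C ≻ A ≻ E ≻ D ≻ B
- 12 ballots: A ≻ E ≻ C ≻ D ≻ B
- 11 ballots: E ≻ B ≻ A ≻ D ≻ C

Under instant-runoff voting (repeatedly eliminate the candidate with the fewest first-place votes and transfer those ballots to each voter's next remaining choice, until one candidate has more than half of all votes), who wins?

Round 1: A 12, B 9, C 18, D 0, E 11. D eliminated.
Round 2: A 12, B 9, C 18, E 11. B eliminated.
Round 3: A 12, C 18, E 20. A eliminated.
Round 4: C 18, E 32. E has a majority (≥26).

E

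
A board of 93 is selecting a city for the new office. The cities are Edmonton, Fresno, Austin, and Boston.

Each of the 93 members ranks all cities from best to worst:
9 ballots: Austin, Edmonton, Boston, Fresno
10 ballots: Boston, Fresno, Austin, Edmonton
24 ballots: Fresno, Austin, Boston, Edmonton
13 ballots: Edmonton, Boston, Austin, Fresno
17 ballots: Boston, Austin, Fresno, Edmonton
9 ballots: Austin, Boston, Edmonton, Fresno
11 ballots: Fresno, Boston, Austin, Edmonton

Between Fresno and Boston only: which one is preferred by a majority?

Fresno is ranked above Boston on 35 ballots; Boston above Fresno on 58.

Boston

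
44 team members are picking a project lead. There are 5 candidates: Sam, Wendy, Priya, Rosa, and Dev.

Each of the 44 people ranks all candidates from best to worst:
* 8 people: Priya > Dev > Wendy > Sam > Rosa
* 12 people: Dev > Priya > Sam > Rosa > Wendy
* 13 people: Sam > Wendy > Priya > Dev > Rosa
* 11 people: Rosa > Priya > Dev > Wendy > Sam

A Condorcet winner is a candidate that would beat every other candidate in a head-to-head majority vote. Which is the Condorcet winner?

Priya vs Sam: 31–13
Priya vs Wendy: 31–13
Priya vs Rosa: 33–11
Priya vs Dev: 32–12
Priya beats every other candidate.

Priya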